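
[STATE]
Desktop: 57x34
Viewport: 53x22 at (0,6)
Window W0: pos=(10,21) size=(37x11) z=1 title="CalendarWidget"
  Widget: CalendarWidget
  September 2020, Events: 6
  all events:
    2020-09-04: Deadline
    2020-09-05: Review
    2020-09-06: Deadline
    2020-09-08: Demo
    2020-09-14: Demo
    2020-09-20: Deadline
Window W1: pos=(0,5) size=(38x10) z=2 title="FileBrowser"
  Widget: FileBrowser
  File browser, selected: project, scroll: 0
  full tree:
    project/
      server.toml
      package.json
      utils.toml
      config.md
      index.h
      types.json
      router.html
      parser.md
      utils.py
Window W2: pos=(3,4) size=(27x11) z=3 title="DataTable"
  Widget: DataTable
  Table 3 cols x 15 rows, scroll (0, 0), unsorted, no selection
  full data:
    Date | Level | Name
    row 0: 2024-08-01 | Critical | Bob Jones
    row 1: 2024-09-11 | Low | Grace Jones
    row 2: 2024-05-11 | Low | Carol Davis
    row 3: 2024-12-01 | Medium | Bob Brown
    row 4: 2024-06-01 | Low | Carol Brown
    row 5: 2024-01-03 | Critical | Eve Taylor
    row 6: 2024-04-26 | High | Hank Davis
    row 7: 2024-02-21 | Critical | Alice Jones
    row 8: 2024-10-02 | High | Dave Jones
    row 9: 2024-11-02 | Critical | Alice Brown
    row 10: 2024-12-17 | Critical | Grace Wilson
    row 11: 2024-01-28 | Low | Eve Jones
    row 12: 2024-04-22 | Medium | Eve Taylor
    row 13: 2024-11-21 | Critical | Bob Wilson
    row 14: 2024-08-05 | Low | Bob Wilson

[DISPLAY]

┃ F┠─────────────────────────┨       ┃               
┠──┃Date      │Level   │Name ┃───────┨               
┃> ┃──────────┼────────┼─────┃       ┃               
┃  ┃2024-08-01│Critical│Bob J┃       ┃               
┃  ┃2024-09-11│Low     │Grace┃       ┃               
┃  ┃2024-05-11│Low     │Carol┃       ┃               
┃  ┃2024-12-01│Medium  │Bob B┃       ┃               
┃  ┃2024-06-01│Low     │Carol┃       ┃               
┗━━┗━━━━━━━━━━━━━━━━━━━━━━━━━┛━━━━━━━┛               
                                                     
                                                     
                                                     
                                                     
                                                     
                                                     
          ┏━━━━━━━━━━━━━━━━━━━━━━━━━━━━━━━━━━━┓      
          ┃ CalendarWidget                    ┃      
          ┠───────────────────────────────────┨      
          ┃           September 2020          ┃      
          ┃Mo Tu We Th Fr Sa Su               ┃      
          ┃    1  2  3  4*  5*  6*            ┃      
          ┃ 7  8*  9 10 11 12 13              ┃      


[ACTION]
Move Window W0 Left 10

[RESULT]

┃ F┠─────────────────────────┨       ┃               
┠──┃Date      │Level   │Name ┃───────┨               
┃> ┃──────────┼────────┼─────┃       ┃               
┃  ┃2024-08-01│Critical│Bob J┃       ┃               
┃  ┃2024-09-11│Low     │Grace┃       ┃               
┃  ┃2024-05-11│Low     │Carol┃       ┃               
┃  ┃2024-12-01│Medium  │Bob B┃       ┃               
┃  ┃2024-06-01│Low     │Carol┃       ┃               
┗━━┗━━━━━━━━━━━━━━━━━━━━━━━━━┛━━━━━━━┛               
                                                     
                                                     
                                                     
                                                     
                                                     
                                                     
┏━━━━━━━━━━━━━━━━━━━━━━━━━━━━━━━━━━━┓                
┃ CalendarWidget                    ┃                
┠───────────────────────────────────┨                
┃           September 2020          ┃                
┃Mo Tu We Th Fr Sa Su               ┃                
┃    1  2  3  4*  5*  6*            ┃                
┃ 7  8*  9 10 11 12 13              ┃                


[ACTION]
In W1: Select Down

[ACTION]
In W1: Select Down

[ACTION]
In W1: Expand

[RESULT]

┃ F┠─────────────────────────┨       ┃               
┠──┃Date      │Level   │Name ┃───────┨               
┃  ┃──────────┼────────┼─────┃       ┃               
┃  ┃2024-08-01│Critical│Bob J┃       ┃               
┃  ┃2024-09-11│Low     │Grace┃       ┃               
┃  ┃2024-05-11│Low     │Carol┃       ┃               
┃  ┃2024-12-01│Medium  │Bob B┃       ┃               
┃  ┃2024-06-01│Low     │Carol┃       ┃               
┗━━┗━━━━━━━━━━━━━━━━━━━━━━━━━┛━━━━━━━┛               
                                                     
                                                     
                                                     
                                                     
                                                     
                                                     
┏━━━━━━━━━━━━━━━━━━━━━━━━━━━━━━━━━━━┓                
┃ CalendarWidget                    ┃                
┠───────────────────────────────────┨                
┃           September 2020          ┃                
┃Mo Tu We Th Fr Sa Su               ┃                
┃    1  2  3  4*  5*  6*            ┃                
┃ 7  8*  9 10 11 12 13              ┃                


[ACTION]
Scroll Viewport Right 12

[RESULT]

─────────────────────────┨       ┃                   
Date      │Level   │Name ┃───────┨                   
──────────┼────────┼─────┃       ┃                   
2024-08-01│Critical│Bob J┃       ┃                   
2024-09-11│Low     │Grace┃       ┃                   
2024-05-11│Low     │Carol┃       ┃                   
2024-12-01│Medium  │Bob B┃       ┃                   
2024-06-01│Low     │Carol┃       ┃                   
━━━━━━━━━━━━━━━━━━━━━━━━━┛━━━━━━━┛                   
                                                     
                                                     
                                                     
                                                     
                                                     
                                                     
━━━━━━━━━━━━━━━━━━━━━━━━━━━━━━━━┓                    
lendarWidget                    ┃                    
────────────────────────────────┨                    
        September 2020          ┃                    
Tu We Th Fr Sa Su               ┃                    
 1  2  3  4*  5*  6*            ┃                    
 8*  9 10 11 12 13              ┃                    


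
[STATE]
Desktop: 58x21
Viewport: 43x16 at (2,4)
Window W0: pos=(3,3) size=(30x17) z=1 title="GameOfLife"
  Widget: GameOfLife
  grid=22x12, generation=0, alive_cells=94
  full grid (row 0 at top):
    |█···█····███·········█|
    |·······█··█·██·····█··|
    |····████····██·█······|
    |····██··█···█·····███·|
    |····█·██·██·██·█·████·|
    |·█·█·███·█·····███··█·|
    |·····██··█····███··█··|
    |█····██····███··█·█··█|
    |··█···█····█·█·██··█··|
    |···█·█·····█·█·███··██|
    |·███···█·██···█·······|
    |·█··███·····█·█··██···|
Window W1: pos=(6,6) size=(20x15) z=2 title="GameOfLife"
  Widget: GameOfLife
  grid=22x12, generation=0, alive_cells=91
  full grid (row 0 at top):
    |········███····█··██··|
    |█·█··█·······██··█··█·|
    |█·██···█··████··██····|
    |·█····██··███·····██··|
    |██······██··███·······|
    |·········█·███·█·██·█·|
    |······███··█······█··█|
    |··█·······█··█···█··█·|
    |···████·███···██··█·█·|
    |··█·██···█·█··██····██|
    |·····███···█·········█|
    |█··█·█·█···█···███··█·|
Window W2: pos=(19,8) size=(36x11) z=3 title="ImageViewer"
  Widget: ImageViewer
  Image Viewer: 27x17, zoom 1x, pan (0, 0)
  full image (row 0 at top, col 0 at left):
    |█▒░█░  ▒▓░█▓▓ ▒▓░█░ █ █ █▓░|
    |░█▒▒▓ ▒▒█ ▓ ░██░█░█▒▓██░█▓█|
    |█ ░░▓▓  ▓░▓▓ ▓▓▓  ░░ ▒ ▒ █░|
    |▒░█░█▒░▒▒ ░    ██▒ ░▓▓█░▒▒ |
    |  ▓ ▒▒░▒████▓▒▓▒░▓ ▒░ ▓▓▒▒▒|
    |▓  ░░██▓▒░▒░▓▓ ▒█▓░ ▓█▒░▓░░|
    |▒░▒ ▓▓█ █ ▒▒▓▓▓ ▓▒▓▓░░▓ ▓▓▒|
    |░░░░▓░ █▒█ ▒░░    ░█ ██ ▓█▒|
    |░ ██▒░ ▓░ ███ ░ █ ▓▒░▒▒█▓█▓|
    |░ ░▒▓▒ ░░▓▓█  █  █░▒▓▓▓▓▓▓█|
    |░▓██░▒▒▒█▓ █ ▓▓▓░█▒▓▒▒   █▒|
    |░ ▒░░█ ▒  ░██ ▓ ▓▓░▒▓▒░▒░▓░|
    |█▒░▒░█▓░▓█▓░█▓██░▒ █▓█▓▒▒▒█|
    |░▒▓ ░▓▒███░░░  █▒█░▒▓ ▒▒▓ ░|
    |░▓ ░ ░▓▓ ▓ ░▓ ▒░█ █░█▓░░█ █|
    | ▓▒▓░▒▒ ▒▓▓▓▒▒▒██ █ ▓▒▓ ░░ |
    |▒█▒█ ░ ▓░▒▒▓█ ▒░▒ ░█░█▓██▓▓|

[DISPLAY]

 ┃ GameOfLife                 ┃            
 ┠────────────────────────────┨            
 ┃Ge┏━━━━━━━━━━━━━━━━━━┓      ┃            
 ┃█·┃ GameOfLife       ┃      ┃            
 ┃··┠────────────┏━━━━━━━━━━━━━━━━━━━━━━━━━
 ┃··┃Gen: 0      ┃ ImageViewer             
 ┃··┃█··█·······█┠─────────────────────────
 ┃··┃██···█··████┃█▒░█░  ▒▓░█▓▓ ▒▓░█░ █ █ █
 ┃·█┃····██··███·┃░█▒▒▓ ▒▒█ ▓ ░██░█░█▒▓██░█
 ┃··┃······██··██┃█ ░░▓▓  ▓░▓▓ ▓▓▓  ░░ ▒ ▒ 
 ┃█·┃·······█·███┃▒░█░█▒░▒▒ ░    ██▒ ░▓▓█░▒
 ┃··┃····███··█··┃  ▓ ▒▒░▒████▓▒▓▒░▓ ▒░ ▓▓▒
 ┃··┃█·······█··█┃▓  ░░██▓▒░▒░▓▓ ▒█▓░ ▓█▒░▓
 ┃·█┃·████·███···┃▒░▒ ▓▓█ █ ▒▒▓▓▓ ▓▒▓▓░░▓ ▓
 ┃·█┃█·██···█·█··┗━━━━━━━━━━━━━━━━━━━━━━━━━
 ┗━━┃···███···█········┃━━━━━━┛            


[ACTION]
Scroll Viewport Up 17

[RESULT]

                                           
                                           
                                           
 ┏━━━━━━━━━━━━━━━━━━━━━━━━━━━━┓            
 ┃ GameOfLife                 ┃            
 ┠────────────────────────────┨            
 ┃Ge┏━━━━━━━━━━━━━━━━━━┓      ┃            
 ┃█·┃ GameOfLife       ┃      ┃            
 ┃··┠────────────┏━━━━━━━━━━━━━━━━━━━━━━━━━
 ┃··┃Gen: 0      ┃ ImageViewer             
 ┃··┃█··█·······█┠─────────────────────────
 ┃··┃██···█··████┃█▒░█░  ▒▓░█▓▓ ▒▓░█░ █ █ █
 ┃·█┃····██··███·┃░█▒▒▓ ▒▒█ ▓ ░██░█░█▒▓██░█
 ┃··┃······██··██┃█ ░░▓▓  ▓░▓▓ ▓▓▓  ░░ ▒ ▒ 
 ┃█·┃·······█·███┃▒░█░█▒░▒▒ ░    ██▒ ░▓▓█░▒
 ┃··┃····███··█··┃  ▓ ▒▒░▒████▓▒▓▒░▓ ▒░ ▓▓▒


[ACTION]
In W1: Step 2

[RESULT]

                                           
                                           
                                           
 ┏━━━━━━━━━━━━━━━━━━━━━━━━━━━━┓            
 ┃ GameOfLife                 ┃            
 ┠────────────────────────────┨            
 ┃Ge┏━━━━━━━━━━━━━━━━━━┓      ┃            
 ┃█·┃ GameOfLife       ┃      ┃            
 ┃··┠────────────┏━━━━━━━━━━━━━━━━━━━━━━━━━
 ┃··┃Gen: 2      ┃ ImageViewer             
 ┃··┃██····██···█┠─────────────────────────
 ┃··┃██··███·····┃█▒░█░  ▒▓░█▓▓ ▒▓░█░ █ █ █
 ┃·█┃█···█··█···█┃░█▒▒▓ ▒▒█ ▓ ░██░█░█▒▓██░█
 ┃··┃····██·██···┃█ ░░▓▓  ▓░▓▓ ▓▓▓  ░░ ▒ ▒ 
 ┃█·┃··········██┃▒░█░█▒░▒▒ ░    ██▒ ░▓▓█░▒
 ┃··┃······██·█·█┃  ▓ ▒▒░▒████▓▒▓▒░▓ ▒░ ▓▓▒


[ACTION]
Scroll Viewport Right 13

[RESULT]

                                           
                                           
                                           
━━━━━━━━━━━━━━━━━┓                         
                 ┃                         
─────────────────┨                         
━━━━━━━━━━┓      ┃                         
ife       ┃      ┃                         
────┏━━━━━━━━━━━━━━━━━━━━━━━━━━━━━━━━━━┓   
    ┃ ImageViewer                      ┃   
···█┠──────────────────────────────────┨   
····┃█▒░█░  ▒▓░█▓▓ ▒▓░█░ █ █ █▓░       ┃   
···█┃░█▒▒▓ ▒▒█ ▓ ░██░█░█▒▓██░█▓█       ┃   
█···┃█ ░░▓▓  ▓░▓▓ ▓▓▓  ░░ ▒ ▒ █░       ┃   
··██┃▒░█░█▒░▒▒ ░    ██▒ ░▓▓█░▒▒        ┃   
·█·█┃  ▓ ▒▒░▒████▓▒▓▒░▓ ▒░ ▓▓▒▒▒       ┃   


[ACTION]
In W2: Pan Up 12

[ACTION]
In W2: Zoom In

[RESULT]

                                           
                                           
                                           
━━━━━━━━━━━━━━━━━┓                         
                 ┃                         
─────────────────┨                         
━━━━━━━━━━┓      ┃                         
ife       ┃      ┃                         
────┏━━━━━━━━━━━━━━━━━━━━━━━━━━━━━━━━━━┓   
    ┃ ImageViewer                      ┃   
···█┠──────────────────────────────────┨   
····┃██▒▒░░██░░    ▒▒▓▓░░██▓▓▓▓  ▒▒▓▓░░┃   
···█┃██▒▒░░██░░    ▒▒▓▓░░██▓▓▓▓  ▒▒▓▓░░┃   
█···┃░░██▒▒▒▒▓▓  ▒▒▒▒██  ▓▓  ░░████░░██┃   
··██┃░░██▒▒▒▒▓▓  ▒▒▒▒██  ▓▓  ░░████░░██┃   
·█·█┃██  ░░░░▓▓▓▓    ▓▓░░▓▓▓▓  ▓▓▓▓▓▓  ┃   


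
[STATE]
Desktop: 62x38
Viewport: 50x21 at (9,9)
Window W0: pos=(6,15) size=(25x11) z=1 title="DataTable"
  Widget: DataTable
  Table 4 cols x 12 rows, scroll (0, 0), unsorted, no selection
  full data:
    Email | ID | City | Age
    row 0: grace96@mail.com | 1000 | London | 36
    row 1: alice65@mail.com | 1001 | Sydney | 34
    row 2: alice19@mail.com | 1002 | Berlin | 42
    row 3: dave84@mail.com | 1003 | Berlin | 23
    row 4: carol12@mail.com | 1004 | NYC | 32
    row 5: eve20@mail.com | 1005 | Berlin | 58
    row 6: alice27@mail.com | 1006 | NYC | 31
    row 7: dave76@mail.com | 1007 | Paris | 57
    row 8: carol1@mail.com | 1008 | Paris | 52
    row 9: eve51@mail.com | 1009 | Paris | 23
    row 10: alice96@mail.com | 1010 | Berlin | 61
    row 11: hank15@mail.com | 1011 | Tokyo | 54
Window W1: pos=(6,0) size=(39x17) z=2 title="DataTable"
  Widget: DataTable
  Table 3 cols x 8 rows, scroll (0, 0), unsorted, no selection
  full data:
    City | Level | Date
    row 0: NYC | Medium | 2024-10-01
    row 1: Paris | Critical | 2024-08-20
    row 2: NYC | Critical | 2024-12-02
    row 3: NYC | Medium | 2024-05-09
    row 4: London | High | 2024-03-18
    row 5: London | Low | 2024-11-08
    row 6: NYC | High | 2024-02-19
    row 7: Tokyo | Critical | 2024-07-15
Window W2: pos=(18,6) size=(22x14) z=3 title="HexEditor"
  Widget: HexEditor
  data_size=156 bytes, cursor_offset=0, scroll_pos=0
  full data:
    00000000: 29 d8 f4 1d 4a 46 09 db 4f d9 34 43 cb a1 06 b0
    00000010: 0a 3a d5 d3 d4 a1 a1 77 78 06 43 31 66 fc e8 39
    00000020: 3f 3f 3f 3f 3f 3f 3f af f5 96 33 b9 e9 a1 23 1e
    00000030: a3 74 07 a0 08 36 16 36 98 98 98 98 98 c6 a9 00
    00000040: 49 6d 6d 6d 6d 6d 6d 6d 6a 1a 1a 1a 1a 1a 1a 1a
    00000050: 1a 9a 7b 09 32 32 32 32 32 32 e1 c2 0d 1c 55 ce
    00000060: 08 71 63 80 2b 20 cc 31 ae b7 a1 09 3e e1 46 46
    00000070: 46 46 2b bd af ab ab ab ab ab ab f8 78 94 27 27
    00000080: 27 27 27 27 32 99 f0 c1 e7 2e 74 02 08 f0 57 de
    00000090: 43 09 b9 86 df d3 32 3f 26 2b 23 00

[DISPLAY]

ndon│High┃00000000  29 d8 f4 1┃    ┃              
ndon│Low ┃00000010  0a 3a d5 d┃    ┃              
C   │High┃00000020  3f 3f 3f 3┃    ┃              
kyo │Crit┃00000030  a3 74 07 a┃    ┃              
         ┃00000040  49 6d 6d 6┃    ┃              
         ┃00000050  1a 9a 7b 0┃    ┃              
         ┃00000060  08 71 63 8┃    ┃              
━━━━━━━━━┃00000070  46 46 2b b┃━━━━┛              
─────────┃00000080  27 27 27 2┃                   
ail      ┃00000090  43 09 b9 8┃                   
─────────┗━━━━━━━━━━━━━━━━━━━━┛                   
ace96@mail.com│1000│L┃                            
ice65@mail.com│1001│S┃                            
ice19@mail.com│1002│B┃                            
ve84@mail.com │1003│B┃                            
rol12@mail.com│1004│N┃                            
━━━━━━━━━━━━━━━━━━━━━┛                            
                                                  
                                                  
                                                  
                                                  


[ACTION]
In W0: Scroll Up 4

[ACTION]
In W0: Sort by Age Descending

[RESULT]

ndon│High┃00000000  29 d8 f4 1┃    ┃              
ndon│Low ┃00000010  0a 3a d5 d┃    ┃              
C   │High┃00000020  3f 3f 3f 3┃    ┃              
kyo │Crit┃00000030  a3 74 07 a┃    ┃              
         ┃00000040  49 6d 6d 6┃    ┃              
         ┃00000050  1a 9a 7b 0┃    ┃              
         ┃00000060  08 71 63 8┃    ┃              
━━━━━━━━━┃00000070  46 46 2b b┃━━━━┛              
─────────┃00000080  27 27 27 2┃                   
ail      ┃00000090  43 09 b9 8┃                   
─────────┗━━━━━━━━━━━━━━━━━━━━┛                   
ice96@mail.com│1010│B┃                            
e20@mail.com  │1005│B┃                            
ve76@mail.com │1007│P┃                            
nk15@mail.com │1011│T┃                            
rol1@mail.com │1008│P┃                            
━━━━━━━━━━━━━━━━━━━━━┛                            
                                                  
                                                  
                                                  
                                                  


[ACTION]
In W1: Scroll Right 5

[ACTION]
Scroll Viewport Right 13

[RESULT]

n│High┃00000000  29 d8 f4 1┃    ┃                 
n│Low ┃00000010  0a 3a d5 d┃    ┃                 
 │High┃00000020  3f 3f 3f 3┃    ┃                 
 │Crit┃00000030  a3 74 07 a┃    ┃                 
      ┃00000040  49 6d 6d 6┃    ┃                 
      ┃00000050  1a 9a 7b 0┃    ┃                 
      ┃00000060  08 71 63 8┃    ┃                 
━━━━━━┃00000070  46 46 2b b┃━━━━┛                 
──────┃00000080  27 27 27 2┃                      
      ┃00000090  43 09 b9 8┃                      
──────┗━━━━━━━━━━━━━━━━━━━━┛                      
96@mail.com│1010│B┃                               
@mail.com  │1005│B┃                               
6@mail.com │1007│P┃                               
5@mail.com │1011│T┃                               
1@mail.com │1008│P┃                               
━━━━━━━━━━━━━━━━━━┛                               
                                                  
                                                  
                                                  
                                                  


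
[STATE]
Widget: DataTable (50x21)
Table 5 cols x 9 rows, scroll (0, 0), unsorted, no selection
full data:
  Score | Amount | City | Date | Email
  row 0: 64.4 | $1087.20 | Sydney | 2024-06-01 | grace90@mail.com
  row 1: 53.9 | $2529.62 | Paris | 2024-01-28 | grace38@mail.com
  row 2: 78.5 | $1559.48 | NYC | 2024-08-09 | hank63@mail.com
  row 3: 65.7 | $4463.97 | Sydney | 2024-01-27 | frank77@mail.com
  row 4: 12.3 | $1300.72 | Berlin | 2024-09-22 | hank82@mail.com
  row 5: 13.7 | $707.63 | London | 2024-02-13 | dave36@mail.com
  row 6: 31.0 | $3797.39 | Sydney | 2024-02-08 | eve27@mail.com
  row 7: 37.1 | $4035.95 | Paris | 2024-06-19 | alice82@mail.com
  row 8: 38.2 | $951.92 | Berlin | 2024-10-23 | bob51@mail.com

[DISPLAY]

Score│Amount  │City  │Date      │Email            
─────┼────────┼──────┼──────────┼──────────────── 
64.4 │$1087.20│Sydney│2024-06-01│grace90@mail.com 
53.9 │$2529.62│Paris │2024-01-28│grace38@mail.com 
78.5 │$1559.48│NYC   │2024-08-09│hank63@mail.com  
65.7 │$4463.97│Sydney│2024-01-27│frank77@mail.com 
12.3 │$1300.72│Berlin│2024-09-22│hank82@mail.com  
13.7 │$707.63 │London│2024-02-13│dave36@mail.com  
31.0 │$3797.39│Sydney│2024-02-08│eve27@mail.com   
37.1 │$4035.95│Paris │2024-06-19│alice82@mail.com 
38.2 │$951.92 │Berlin│2024-10-23│bob51@mail.com   
                                                  
                                                  
                                                  
                                                  
                                                  
                                                  
                                                  
                                                  
                                                  
                                                  


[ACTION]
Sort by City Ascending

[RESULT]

Score│Amount  │City ▲│Date      │Email            
─────┼────────┼──────┼──────────┼──────────────── 
12.3 │$1300.72│Berlin│2024-09-22│hank82@mail.com  
38.2 │$951.92 │Berlin│2024-10-23│bob51@mail.com   
13.7 │$707.63 │London│2024-02-13│dave36@mail.com  
78.5 │$1559.48│NYC   │2024-08-09│hank63@mail.com  
53.9 │$2529.62│Paris │2024-01-28│grace38@mail.com 
37.1 │$4035.95│Paris │2024-06-19│alice82@mail.com 
64.4 │$1087.20│Sydney│2024-06-01│grace90@mail.com 
65.7 │$4463.97│Sydney│2024-01-27│frank77@mail.com 
31.0 │$3797.39│Sydney│2024-02-08│eve27@mail.com   
                                                  
                                                  
                                                  
                                                  
                                                  
                                                  
                                                  
                                                  
                                                  
                                                  


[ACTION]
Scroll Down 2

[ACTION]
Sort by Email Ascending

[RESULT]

Score│Amount  │City  │Date      │Email          ▲ 
─────┼────────┼──────┼──────────┼──────────────── 
37.1 │$4035.95│Paris │2024-06-19│alice82@mail.com 
38.2 │$951.92 │Berlin│2024-10-23│bob51@mail.com   
13.7 │$707.63 │London│2024-02-13│dave36@mail.com  
31.0 │$3797.39│Sydney│2024-02-08│eve27@mail.com   
65.7 │$4463.97│Sydney│2024-01-27│frank77@mail.com 
53.9 │$2529.62│Paris │2024-01-28│grace38@mail.com 
64.4 │$1087.20│Sydney│2024-06-01│grace90@mail.com 
78.5 │$1559.48│NYC   │2024-08-09│hank63@mail.com  
12.3 │$1300.72│Berlin│2024-09-22│hank82@mail.com  
                                                  
                                                  
                                                  
                                                  
                                                  
                                                  
                                                  
                                                  
                                                  
                                                  


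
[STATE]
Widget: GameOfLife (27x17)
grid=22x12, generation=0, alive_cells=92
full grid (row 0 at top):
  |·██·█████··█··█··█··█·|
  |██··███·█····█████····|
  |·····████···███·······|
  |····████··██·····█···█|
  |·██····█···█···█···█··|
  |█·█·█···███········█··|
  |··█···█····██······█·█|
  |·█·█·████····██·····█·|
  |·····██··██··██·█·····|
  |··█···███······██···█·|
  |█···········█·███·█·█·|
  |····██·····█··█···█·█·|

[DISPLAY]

Gen: 0                     
·██·█████··█··█··█··█·     
██··███·█····█████····     
·····████···███·······     
····████··██·····█···█     
·██····█···█···█···█··     
█·█·█···███········█··     
··█···█····██······█·█     
·█·█·████····██·····█·     
·····██··██··██·█·····     
··█···███······██···█·     
█···········█·███·█·█·     
····██·····█··█···█·█·     
                           
                           
                           
                           


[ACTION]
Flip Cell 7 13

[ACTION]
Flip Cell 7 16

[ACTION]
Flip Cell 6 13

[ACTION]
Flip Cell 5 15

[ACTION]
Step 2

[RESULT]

Gen: 2                     
█···█···········██····     
█···█····██·██··███···     
·███····██·███··██····     
···█····██···█···█····     
·██····█···█████·██···     
··█··█████····█··██·█·     
·██··█······█··█··███·     
·██·█···█·······█·····     
····█·█······███······     
····█····█······██··█·     
·····█·······███····█·     
······█······███······     
                           
                           
                           
                           


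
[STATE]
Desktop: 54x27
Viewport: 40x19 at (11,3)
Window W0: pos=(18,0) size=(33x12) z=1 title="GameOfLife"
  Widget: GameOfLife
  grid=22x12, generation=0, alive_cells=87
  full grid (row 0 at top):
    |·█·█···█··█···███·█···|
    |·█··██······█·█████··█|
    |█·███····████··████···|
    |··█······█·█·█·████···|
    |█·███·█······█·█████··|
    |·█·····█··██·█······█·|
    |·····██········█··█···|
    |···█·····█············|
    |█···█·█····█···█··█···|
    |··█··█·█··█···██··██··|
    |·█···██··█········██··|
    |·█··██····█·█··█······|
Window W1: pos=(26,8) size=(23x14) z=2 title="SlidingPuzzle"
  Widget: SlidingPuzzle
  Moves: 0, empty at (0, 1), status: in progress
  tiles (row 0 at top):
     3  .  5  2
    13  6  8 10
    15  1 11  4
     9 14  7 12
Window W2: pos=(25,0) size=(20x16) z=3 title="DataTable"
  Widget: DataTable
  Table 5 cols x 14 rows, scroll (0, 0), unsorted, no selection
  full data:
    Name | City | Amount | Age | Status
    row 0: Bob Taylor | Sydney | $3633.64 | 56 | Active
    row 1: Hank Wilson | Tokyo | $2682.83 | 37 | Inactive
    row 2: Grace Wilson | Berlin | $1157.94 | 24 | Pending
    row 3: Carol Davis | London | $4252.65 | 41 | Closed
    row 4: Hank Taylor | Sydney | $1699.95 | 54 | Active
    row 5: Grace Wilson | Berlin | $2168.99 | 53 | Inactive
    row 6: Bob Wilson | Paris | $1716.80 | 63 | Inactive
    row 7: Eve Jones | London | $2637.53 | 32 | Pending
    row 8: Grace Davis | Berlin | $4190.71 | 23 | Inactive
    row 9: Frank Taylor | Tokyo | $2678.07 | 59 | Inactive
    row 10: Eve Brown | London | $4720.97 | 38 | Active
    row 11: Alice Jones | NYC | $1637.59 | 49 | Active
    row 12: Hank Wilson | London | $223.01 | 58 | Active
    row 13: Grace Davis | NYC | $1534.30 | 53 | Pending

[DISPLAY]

       ┃Gen: 0┃Name        │City ┃     ┃
       ┃█·███·┃────────────┼─────┃     ┃
       ┃··█···┃Bob Taylor  │Sydne┃     ┃
       ┃█·███·┃Hank Wilson │Tokyo┃     ┃
       ┃·█····┃Grace Wilson│Berli┃     ┃
       ┃·····█┃Carol Davis │Londo┃━━━┓ ┃
       ┃···█··┃Hank Taylor │Sydne┃   ┃ ┃
       ┃█···█·┃Grace Wilson│Berli┃───┨ ┃
       ┗━━━━━━┃Bob Wilson  │Paris┃──┐┃━┛
              ┃Eve Jones   │Londo┃2 │┃  
              ┃Grace Davis │Berli┃──┤┃  
              ┃Frank Taylor│Tokyo┃0 │┃  
              ┗━━━━━━━━━━━━━━━━━━┛──┤┃  
               ┃│ 15 │  1 │ 11 │  4 │┃  
               ┃├────┼────┼────┼────┤┃  
               ┃│  9 │ 14 │  7 │ 12 │┃  
               ┃└────┴────┴────┴────┘┃  
               ┃Moves: 0             ┃  
               ┗━━━━━━━━━━━━━━━━━━━━━┛  


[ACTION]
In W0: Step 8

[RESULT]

       ┃Gen: 8┃Name        │City ┃     ┃
       ┃······┃────────────┼─────┃     ┃
       ┃······┃Bob Taylor  │Sydne┃     ┃
       ┃·····█┃Hank Wilson │Tokyo┃     ┃
       ┃····██┃Grace Wilson│Berli┃     ┃
       ┃·····█┃Carol Davis │Londo┃━━━┓ ┃
       ┃····██┃Hank Taylor │Sydne┃   ┃ ┃
       ┃··█·██┃Grace Wilson│Berli┃───┨ ┃
       ┗━━━━━━┃Bob Wilson  │Paris┃──┐┃━┛
              ┃Eve Jones   │Londo┃2 │┃  
              ┃Grace Davis │Berli┃──┤┃  
              ┃Frank Taylor│Tokyo┃0 │┃  
              ┗━━━━━━━━━━━━━━━━━━┛──┤┃  
               ┃│ 15 │  1 │ 11 │  4 │┃  
               ┃├────┼────┼────┼────┤┃  
               ┃│  9 │ 14 │  7 │ 12 │┃  
               ┃└────┴────┴────┴────┘┃  
               ┃Moves: 0             ┃  
               ┗━━━━━━━━━━━━━━━━━━━━━┛  


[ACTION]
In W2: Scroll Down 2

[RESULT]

       ┃Gen: 8┃Name        │City ┃     ┃
       ┃······┃────────────┼─────┃     ┃
       ┃······┃Grace Wilson│Berli┃     ┃
       ┃·····█┃Carol Davis │Londo┃     ┃
       ┃····██┃Hank Taylor │Sydne┃     ┃
       ┃·····█┃Grace Wilson│Berli┃━━━┓ ┃
       ┃····██┃Bob Wilson  │Paris┃   ┃ ┃
       ┃··█·██┃Eve Jones   │Londo┃───┨ ┃
       ┗━━━━━━┃Grace Davis │Berli┃──┐┃━┛
              ┃Frank Taylor│Tokyo┃2 │┃  
              ┃Eve Brown   │Londo┃──┤┃  
              ┃Alice Jones │NYC  ┃0 │┃  
              ┗━━━━━━━━━━━━━━━━━━┛──┤┃  
               ┃│ 15 │  1 │ 11 │  4 │┃  
               ┃├────┼────┼────┼────┤┃  
               ┃│  9 │ 14 │  7 │ 12 │┃  
               ┃└────┴────┴────┴────┘┃  
               ┃Moves: 0             ┃  
               ┗━━━━━━━━━━━━━━━━━━━━━┛  


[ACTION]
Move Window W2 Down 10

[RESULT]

       ┃Gen: 8                         ┃
       ┃······················         ┃
       ┃·············█·█······         ┃
       ┃·····█·██·············         ┃
       ┃····██·██····█·█······         ┃
       ┃·····█·┏━━━━━━━━━━━━━━━━━━━━━┓ ┃
       ┃····███┃ SlidingPuzzle       ┃ ┃
       ┃··█·██┏━━━━━━━━━━━━━━━━━━┓───┨ ┃
       ┗━━━━━━┃ DataTable        ┃──┐┃━┛
              ┠──────────────────┨2 │┃  
              ┃Name        │City ┃──┤┃  
              ┃────────────┼─────┃0 │┃  
              ┃Grace Wilson│Berli┃──┤┃  
              ┃Carol Davis │Londo┃4 │┃  
              ┃Hank Taylor │Sydne┃──┤┃  
              ┃Grace Wilson│Berli┃2 │┃  
              ┃Bob Wilson  │Paris┃──┘┃  
              ┃Eve Jones   │Londo┃   ┃  
              ┃Grace Davis │Berli┃━━━┛  


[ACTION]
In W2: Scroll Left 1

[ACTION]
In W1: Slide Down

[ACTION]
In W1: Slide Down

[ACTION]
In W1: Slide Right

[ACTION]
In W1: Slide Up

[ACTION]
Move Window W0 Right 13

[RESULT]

          ┃Gen: 8                       
          ┃······················       
          ┃·············█·█······       
          ┃·····█·██·············       
          ┃····██·██····█·█······       
          ┃····┏━━━━━━━━━━━━━━━━━━━━━┓  
          ┃····┃ SlidingPuzzle       ┃  
          ┃··█┏━━━━━━━━━━━━━━━━━━┓───┨  
          ┗━━━┃ DataTable        ┃──┐┃━━
              ┠──────────────────┨2 │┃  
              ┃Name        │City ┃──┤┃  
              ┃────────────┼─────┃0 │┃  
              ┃Grace Wilson│Berli┃──┤┃  
              ┃Carol Davis │Londo┃4 │┃  
              ┃Hank Taylor │Sydne┃──┤┃  
              ┃Grace Wilson│Berli┃2 │┃  
              ┃Bob Wilson  │Paris┃──┘┃  
              ┃Eve Jones   │Londo┃   ┃  
              ┃Grace Davis │Berli┃━━━┛  


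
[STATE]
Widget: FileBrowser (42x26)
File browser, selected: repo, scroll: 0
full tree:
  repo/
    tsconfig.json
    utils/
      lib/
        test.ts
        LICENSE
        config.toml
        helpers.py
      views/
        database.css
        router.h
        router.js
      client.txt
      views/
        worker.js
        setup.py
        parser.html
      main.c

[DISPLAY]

> [-] repo/                               
    tsconfig.json                         
    [+] utils/                            
                                          
                                          
                                          
                                          
                                          
                                          
                                          
                                          
                                          
                                          
                                          
                                          
                                          
                                          
                                          
                                          
                                          
                                          
                                          
                                          
                                          
                                          
                                          


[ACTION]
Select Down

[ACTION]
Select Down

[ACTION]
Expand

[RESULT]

  [-] repo/                               
    tsconfig.json                         
  > [-] utils/                            
      [+] lib/                            
      [+] views/                          
      client.txt                          
      [+] views/                          
      main.c                              
                                          
                                          
                                          
                                          
                                          
                                          
                                          
                                          
                                          
                                          
                                          
                                          
                                          
                                          
                                          
                                          
                                          
                                          
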